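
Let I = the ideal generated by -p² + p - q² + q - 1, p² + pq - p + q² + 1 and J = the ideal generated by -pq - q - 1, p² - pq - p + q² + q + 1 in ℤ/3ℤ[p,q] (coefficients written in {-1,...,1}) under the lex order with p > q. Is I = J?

For a fixed monomial order, each ideal has a unique reduced Gröbner basis; comparing bases decides equality.
Buchberger on the first generating set:
f_1 = -p² + p - q² + q - 1, LT = p².
f_2 = p² + pq - p + q² + 1, LT = p².

S(f_1,f_2): lcm = p². S = -pq - q.
  leading term pq: no divisor's leading term divides it; move -pq to the remainder.
  leading term q: no divisor's leading term divides it; move -q to the remainder.
  remainder -pq - q ≠ 0; add g_3 = -pq - q to the basis.

S(f_1,g_3): lcm = p²q. S = pq + q³ - q² + q.
  leading term pq: subtract (-1)·g_3 from pq + q³ - q² + q → q³ - q²
  leading term q³: no divisor's leading term divides it; move q³ to the remainder.
  leading term q²: no divisor's leading term divides it; move -q² to the remainder.
  remainder q³ - q² ≠ 0; add g_4 = q³ - q² to the basis.

The other S-polynomials (S(f_2,g_3), S(f_1,g_4), S(f_2,g_4), S(g_3,g_4)) all reduce to 0 modulo the current basis, so we have a Gröbner basis.
Inter-reduce: drop elements whose leading term is divisible by another's, tail-reduce, and make monic.
Reduced Gröbner basis: {p² - p + q² - q + 1, pq + q, q³ - q²}.

Buchberger on the second generating set:
h_1 = -pq - q - 1, LT = pq.
h_2 = p² - pq - p + q² + q + 1, LT = p².

S(h_1,h_2): lcm = p²q. S = pq² - pq + p - q³ - q² - q.
  leading term pq²: subtract (-q)·h_1 from pq² - pq + p - q³ - q² - q → -pq + p - q³ + q² + q
  leading term pq: subtract (1)·h_1 from -pq + p - q³ + q² + q → p - q³ + q² - q + 1
  leading term p: no divisor's leading term divides it; move p to the remainder.
  leading term q³: no divisor's leading term divides it; move -q³ to the remainder.
  leading term q²: no divisor's leading term divides it; move q² to the remainder.
  leading term q: no divisor's leading term divides it; move -q to the remainder.
  leading term 1: no divisor's leading term divides it; move 1 to the remainder.
  remainder p - q³ + q² - q + 1 ≠ 0; add k_3 = p - q³ + q² - q + 1 to the basis.

S(h_1,k_3): lcm = pq. S = q⁴ - q³ + q² + 1.
  leading term q⁴: no divisor's leading term divides it; move q⁴ to the remainder.
  leading term q³: no divisor's leading term divides it; move -q³ to the remainder.
  leading term q²: no divisor's leading term divides it; move q² to the remainder.
  leading term 1: no divisor's leading term divides it; move 1 to the remainder.
  remainder q⁴ - q³ + q² + 1 ≠ 0; add k_4 = q⁴ - q³ + q² + 1 to the basis.

The other S-polynomials (S(h_2,k_3), S(h_1,k_4), S(h_2,k_4), S(k_3,k_4)) all reduce to 0 modulo the current basis, so we have a Gröbner basis.
Inter-reduce: drop elements whose leading term is divisible by another's, tail-reduce, and make monic.
Reduced Gröbner basis: {p - q³ + q² - q + 1, q⁴ - q³ + q² + 1}.

These differ, so the ideals are not equal.

No, the ideals differ.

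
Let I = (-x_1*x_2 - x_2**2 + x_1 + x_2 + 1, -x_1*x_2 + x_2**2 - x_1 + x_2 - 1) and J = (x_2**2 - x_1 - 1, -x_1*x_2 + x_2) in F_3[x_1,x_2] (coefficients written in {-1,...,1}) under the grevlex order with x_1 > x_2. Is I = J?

For a fixed monomial order, each ideal has a unique reduced Gröbner basis; comparing bases decides equality.
Buchberger on the first generating set:
f_1 = -x_1*x_2 - x_2**2 + x_1 + x_2 + 1, LT = x_1*x_2.
f_2 = -x_1*x_2 + x_2**2 - x_1 + x_2 - 1, LT = x_1*x_2.

S(f_1,f_2): lcm = x_1*x_2. S = -x_2**2 + x_1 + 1.
  leading term x_2**2: no divisor's leading term divides it; move -x_2**2 to the remainder.
  leading term x_1: no divisor's leading term divides it; move x_1 to the remainder.
  leading term 1: no divisor's leading term divides it; move 1 to the remainder.
  remainder -x_2**2 + x_1 + 1 ≠ 0; add g_3 = -x_2**2 + x_1 + 1 to the basis.

S(f_1,g_3): lcm = x_1*x_2**2. S = x_2**3 + x_1**2 - x_1*x_2 - x_2**2 + x_1 - x_2.
  leading term x_2**3: subtract (-x_2)·g_3 from x_2**3 + x_1**2 - x_1*x_2 - x_2**2 + x_1 - x_2 → x_1**2 - x_2**2 + x_1
  leading term x_1**2: no divisor's leading term divides it; move x_1**2 to the remainder.
  leading term x_2**2: subtract (1)·g_3 from -x_2**2 + x_1 → -1
  leading term 1: no divisor's leading term divides it; move -1 to the remainder.
  remainder x_1**2 - 1 ≠ 0; add g_4 = x_1**2 - 1 to the basis.

The other S-polynomials (S(f_2,g_3), S(f_1,g_4), S(f_2,g_4), S(g_3,g_4)) all reduce to 0 modulo the current basis, so we have a Gröbner basis.
Inter-reduce: drop elements whose leading term is divisible by another's, tail-reduce, and make monic.
Reduced Gröbner basis: {x_1**2 - 1, x_1*x_2 - x_2, x_2**2 - x_1 - 1}.

Buchberger on the second generating set:
h_1 = x_2**2 - x_1 - 1, LT = x_2**2.
h_2 = -x_1*x_2 + x_2, LT = x_1*x_2.

S(h_1,h_2): lcm = x_1*x_2**2. S = -x_1**2 + x_2**2 - x_1.
  leading term x_1**2: no divisor's leading term divides it; move -x_1**2 to the remainder.
  leading term x_2**2: subtract (1)·h_1 from x_2**2 - x_1 → 1
  leading term 1: no divisor's leading term divides it; move 1 to the remainder.
  remainder -x_1**2 + 1 ≠ 0; add k_3 = -x_1**2 + 1 to the basis.

The other S-polynomials (S(h_1,k_3), S(h_2,k_3)) all reduce to 0 modulo the current basis, so we have a Gröbner basis.
Inter-reduce: drop elements whose leading term is divisible by another's, tail-reduce, and make monic.
Reduced Gröbner basis: {x_1**2 - 1, x_1*x_2 - x_2, x_2**2 - x_1 - 1}.

The two bases agree; hence the ideals are identical.

Yes, the ideals are equal.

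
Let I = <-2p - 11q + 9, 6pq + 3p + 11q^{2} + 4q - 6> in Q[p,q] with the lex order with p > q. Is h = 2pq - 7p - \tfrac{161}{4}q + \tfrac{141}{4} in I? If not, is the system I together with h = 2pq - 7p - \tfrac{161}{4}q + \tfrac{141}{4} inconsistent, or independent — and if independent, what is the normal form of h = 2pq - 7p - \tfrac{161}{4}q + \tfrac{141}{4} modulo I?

First compute the reduced Gröbner basis of I by Buchberger's algorithm.
f_1 = -2p - 11q + 9, LT = p.
f_2 = 6pq + 3p + 11q^{2} + 4q - 6, LT = pq.

S(f_1,f_2): lcm = pq. S = -\tfrac{1}{2}p + \tfrac{11}{3}q^{2} - \tfrac{31}{6}q + 1.
  leading term p: subtract (\tfrac{1}{4})·f_1 from -\tfrac{1}{2}p + \tfrac{11}{3}q^{2} - \tfrac{31}{6}q + 1 → \tfrac{11}{3}q^{2} - \tfrac{29}{12}q - \tfrac{5}{4}
  leading term q^{2}: no divisor's leading term divides it; move \tfrac{11}{3}q^{2} to the remainder.
  leading term q: no divisor's leading term divides it; move -\tfrac{29}{12}q to the remainder.
  leading term 1: no divisor's leading term divides it; move -\tfrac{5}{4} to the remainder.
  remainder \tfrac{11}{3}q^{2} - \tfrac{29}{12}q - \tfrac{5}{4} ≠ 0; add k_3 = \tfrac{11}{3}q^{2} - \tfrac{29}{12}q - \tfrac{5}{4} to the basis.

S(f_1,k_3): leading monomials are coprime, so the S-polynomial reduces to 0 (Buchberger's first criterion).
S(f_2,k_3): lcm = pq^{2}. S = \tfrac{51}{44}pq + \tfrac{15}{44}p + \tfrac{11}{6}q^{3} + \tfrac{2}{3}q^{2} - q.
  leading term pq: subtract (-\tfrac{51}{88}q)·f_1 from \tfrac{51}{44}pq + \tfrac{15}{44}p + \tfrac{11}{6}q^{3} + \tfrac{2}{3}q^{2} - q → \tfrac{15}{44}p + \tfrac{11}{6}q^{3} - \tfrac{137}{24}q^{2} + \tfrac{371}{88}q
  leading term p: subtract (-\tfrac{15}{88})·f_1 from \tfrac{15}{44}p + \tfrac{11}{6}q^{3} - \tfrac{137}{24}q^{2} + \tfrac{371}{88}q → \tfrac{11}{6}q^{3} - \tfrac{137}{24}q^{2} + \tfrac{103}{44}q + \tfrac{135}{88}
  leading term q^{3}: subtract (\tfrac{1}{2}q)·k_3 from \tfrac{11}{6}q^{3} - \tfrac{137}{24}q^{2} + \tfrac{103}{44}q + \tfrac{135}{88} → -\tfrac{9}{2}q^{2} + \tfrac{261}{88}q + \tfrac{135}{88}
  leading term q^{2}: subtract (-\tfrac{27}{22})·k_3 from -\tfrac{9}{2}q^{2} + \tfrac{261}{88}q + \tfrac{135}{88} → 0
  remainder 0.

Every S-polynomial of the final basis reduces to 0, so we have a Gröbner basis.
Inter-reduce: drop elements whose leading term is divisible by another's, tail-reduce, and make monic.
Reduced Gröbner basis: {p + \tfrac{11}{2}q - \tfrac{9}{2}, q^{2} - \tfrac{29}{44}q - \tfrac{15}{44}}.
Label its elements g_1 = p + \tfrac{11}{2}q - \tfrac{9}{2}, g_2 = q^{2} - \tfrac{29}{44}q - \tfrac{15}{44}.

Reduce h = 2pq - 7p - \tfrac{161}{4}q + \tfrac{141}{4} modulo G:
  leading term pq: subtract (2q)·g_1 from 2pq - 7p - \tfrac{161}{4}q + \tfrac{141}{4} → -7p - 11q^{2} - \tfrac{125}{4}q + \tfrac{141}{4}
  leading term p: subtract (-7)·g_1 from -7p - 11q^{2} - \tfrac{125}{4}q + \tfrac{141}{4} → -11q^{2} + \tfrac{29}{4}q + \tfrac{15}{4}
  leading term q^{2}: subtract (-11)·g_2 from -11q^{2} + \tfrac{29}{4}q + \tfrac{15}{4} → 0
  normal form = 0.
Since the normal form is 0, h ∈ I.

The remainder on division by a Gröbner basis is unique — it is the normal form.

2pq - 7p - \tfrac{161}{4}q + \tfrac{141}{4} lies in I (it reduces to 0).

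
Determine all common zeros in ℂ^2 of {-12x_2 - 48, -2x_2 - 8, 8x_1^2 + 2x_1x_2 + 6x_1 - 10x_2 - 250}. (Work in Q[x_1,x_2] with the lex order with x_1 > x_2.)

Compute a lex Gröbner basis by Buchberger's algorithm.
f_1 = -12x_2 - 48, LT = x_2.
f_2 = -2x_2 - 8, LT = x_2.
f_3 = 8x_1^2 + 2x_1x_2 + 6x_1 - 10x_2 - 250, LT = x_1^2.

The S-polynomials (S(f_1,f_2), S(f_1,f_3), S(f_2,f_3)) all reduce to 0 modulo the current basis, so we have a Gröbner basis.
Inter-reduce: drop elements whose leading term is divisible by another's, tail-reduce, and make monic.
Reduced Gröbner basis: {x_1^2 - 1/4x_1 - 105/4, x_2 + 4}.

The lex basis is triangular: the last element involves only x_2. Solving x_2 + 4 = 0 gives x_2 ∈ {-4}; substituting each value into the earlier elements determines the remaining variables.
  x_2 = -4: the earlier basis element becomes x_1^2 - 1/4x_1 - 105/4 = 0, giving x_1 = -5, 21/4 — points (-5, -4), (21/4, -4).
Each listed point satisfies every original equation (direct substitution).

{(-5, -4), (21/4, -4)}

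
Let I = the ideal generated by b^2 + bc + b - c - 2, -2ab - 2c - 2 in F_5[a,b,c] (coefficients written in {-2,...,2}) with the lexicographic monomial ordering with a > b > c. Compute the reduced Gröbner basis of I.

f_1 = b^2 + bc + b - c - 2, LT = b^2.
f_2 = -2ab - 2c - 2, LT = ab.

S(f_1,f_2): lcm = ab^2. S = abc + ab - ac - 2a - bc - b.
  leading term abc: subtract (2c)·f_2 from abc + ab - ac - 2a - bc - b → ab - ac - 2a - bc - b - c^2 - c
  leading term ab: subtract (2)·f_2 from ab - ac - 2a - bc - b - c^2 - c → -ac - 2a - bc - b - c^2 - 2c - 1
  leading term ac: no divisor's leading term divides it; move -ac to the remainder.
  leading term a: no divisor's leading term divides it; move -2a to the remainder.
  leading term bc: no divisor's leading term divides it; move -bc to the remainder.
  leading term b: no divisor's leading term divides it; move -b to the remainder.
  leading term c^2: no divisor's leading term divides it; move -c^2 to the remainder.
  leading term c: no divisor's leading term divides it; move -2c to the remainder.
  leading term 1: no divisor's leading term divides it; move -1 to the remainder.
  remainder -ac - 2a - bc - b - c^2 - 2c - 1 ≠ 0; add g_3 = -ac - 2a - bc - b - c^2 - 2c - 1 to the basis.

The other S-polynomials (S(f_1,g_3), S(f_2,g_3)) all reduce to 0 modulo the current basis, so we have a Gröbner basis.

G = {ab + c + 1, ac + 2a + bc + b + c^2 + 2c + 1, b^2 + bc + b - c - 2}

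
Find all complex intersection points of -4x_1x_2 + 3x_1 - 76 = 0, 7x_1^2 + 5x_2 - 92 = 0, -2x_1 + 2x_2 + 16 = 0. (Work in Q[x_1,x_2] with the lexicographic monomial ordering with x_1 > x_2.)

{(4, -4)}

Compute a lex Gröbner basis by Buchberger's algorithm.
f_1 = -4x_1x_2 + 3x_1 - 76, LT = x_1x_2.
f_2 = 7x_1^2 + 5x_2 - 92, LT = x_1^2.
f_3 = -2x_1 + 2x_2 + 16, LT = x_1.

S(f_1,f_2): lcm = x_1^2x_2. S = -3/4x_1^2 + 19x_1 - 5/7x_2^2 + 92/7x_2.
  leading term x_1^2: subtract (-3/28)·f_2 from -3/4x_1^2 + 19x_1 - 5/7x_2^2 + 92/7x_2 → 19x_1 - 5/7x_2^2 + 383/28x_2 - 69/7
  leading term x_1: subtract (-19/2)·f_3 from 19x_1 - 5/7x_2^2 + 383/28x_2 - 69/7 → -5/7x_2^2 + 915/28x_2 + 995/7
  leading term x_2^2: no divisor's leading term divides it; move -5/7x_2^2 to the remainder.
  leading term x_2: no divisor's leading term divides it; move 915/28x_2 to the remainder.
  leading term 1: no divisor's leading term divides it; move 995/7 to the remainder.
  remainder -5/7x_2^2 + 915/28x_2 + 995/7 ≠ 0; add h_4 = -5/7x_2^2 + 915/28x_2 + 995/7 to the basis.

S(f_1,f_3): lcm = x_1x_2. S = -3/4x_1 + x_2^2 + 8x_2 + 19.
  leading term x_1: subtract (3/8)·f_3 from -3/4x_1 + x_2^2 + 8x_2 + 19 → x_2^2 + 29/4x_2 + 13
  leading term x_2^2: subtract (-7/5)·h_4 from x_2^2 + 29/4x_2 + 13 → 53x_2 + 212
  leading term x_2: no divisor's leading term divides it; move 53x_2 to the remainder.
  leading term 1: no divisor's leading term divides it; move 212 to the remainder.
  remainder 53x_2 + 212 ≠ 0; add h_5 = 53x_2 + 212 to the basis.

The other S-polynomials (S(f_2,f_3), S(f_1,h_4), S(f_2,h_4), S(f_3,h_4), S(f_1,h_5), S(f_2,h_5), S(f_3,h_5), S(h_4,h_5)) all reduce to 0 modulo the current basis, so we have a Gröbner basis.
Inter-reduce: drop elements whose leading term is divisible by another's, tail-reduce, and make monic.
Reduced Gröbner basis: {x_1 - 4, x_2 + 4}.

From the last basis element, x_2 + 4 = 0, so x_2 takes values in {-4}. Each choice, substituted upward through the basis, yields the corresponding point(s) of the solution set.
  x_2 = -4: the earlier basis element becomes x_1 - 4 = 0, giving x_1 = 4 — point (4, -4).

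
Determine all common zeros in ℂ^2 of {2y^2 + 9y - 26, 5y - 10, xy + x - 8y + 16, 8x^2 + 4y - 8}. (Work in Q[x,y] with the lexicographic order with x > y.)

Compute a lex Gröbner basis by Buchberger's algorithm.
f_1 = 2y^2 + 9y - 26, LT = y^2.
f_2 = 5y - 10, LT = y.
f_3 = xy + x - 8y + 16, LT = xy.
f_4 = 8x^2 + 4y - 8, LT = x^2.

S(f_1,f_3): lcm = xy^2. S = 7/2xy - 13x + 8y^2 - 16y.
  reduce S modulo (f_1, f_2, f_3, f_4):
  remainder -6x ≠ 0; add h_5 = -6x to the basis.

The other S-polynomials (S(f_1,f_2), S(f_1,f_4), S(f_2,f_3), S(f_2,f_4), S(f_3,f_4), S(f_1,h_5), S(f_2,h_5), S(f_3,h_5), S(f_4,h_5)) all reduce to 0 modulo the current basis, so we have a Gröbner basis.
Inter-reduce: drop elements whose leading term is divisible by another's, tail-reduce, and make monic.
Reduced Gröbner basis: {x, y - 2}.

A lex Gröbner basis eliminates variables successively. Here y - 2 depends only on y, with roots {2}; lifting each root through the earlier basis elements recovers the full solutions.
  y = 2: the earlier basis element becomes x = 0, giving x = 0 — point (0, 2).

{(0, 2)}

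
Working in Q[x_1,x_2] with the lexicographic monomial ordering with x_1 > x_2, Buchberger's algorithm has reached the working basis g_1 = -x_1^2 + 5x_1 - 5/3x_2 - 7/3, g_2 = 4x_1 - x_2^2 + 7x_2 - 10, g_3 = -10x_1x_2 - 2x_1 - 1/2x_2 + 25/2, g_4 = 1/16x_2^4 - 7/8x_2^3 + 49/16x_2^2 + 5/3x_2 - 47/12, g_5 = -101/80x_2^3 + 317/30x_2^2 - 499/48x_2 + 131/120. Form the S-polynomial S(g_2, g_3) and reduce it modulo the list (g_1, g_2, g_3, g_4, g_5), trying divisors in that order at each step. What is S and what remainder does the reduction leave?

lcm(LM(g_2), LM(g_3)) = x_1x_2.
S = (lcm/LT(g_2))·g_2 − (lcm/LT(g_3))·g_3 = -1/5x_1 - 1/4x_2^3 + 7/4x_2^2 - 51/20x_2 + 5/4.
Reduce S modulo (g_1, g_2, g_3, g_4, g_5) in that order:
  leading term x_1: subtract (-1/20)·g_2 from -1/5x_1 - 1/4x_2^3 + 7/4x_2^2 - 51/20x_2 + 5/4 → -1/4x_2^3 + 17/10x_2^2 - 11/5x_2 + 3/4
  leading term x_2^3: subtract (20/101)·g_5 from -1/4x_2^3 + 17/10x_2^2 - 11/5x_2 + 3/4 → -1189/3030x_2^2 - 857/6060x_2 + 647/1212
  leading term x_2^2: no divisor's leading term divides it; move -1189/3030x_2^2 to the remainder.
  leading term x_2: no divisor's leading term divides it; move -857/6060x_2 to the remainder.
  leading term 1: no divisor's leading term divides it; move 647/1212 to the remainder.
The remainder -1189/3030x_2^2 - 857/6060x_2 + 647/1212 is nonzero, so it would be added as the next basis element.

S(g_2, g_3) = -1/5x_1 - 1/4x_2^3 + 7/4x_2^2 - 51/20x_2 + 5/4; remainder on division = -1189/3030x_2^2 - 857/6060x_2 + 647/1212.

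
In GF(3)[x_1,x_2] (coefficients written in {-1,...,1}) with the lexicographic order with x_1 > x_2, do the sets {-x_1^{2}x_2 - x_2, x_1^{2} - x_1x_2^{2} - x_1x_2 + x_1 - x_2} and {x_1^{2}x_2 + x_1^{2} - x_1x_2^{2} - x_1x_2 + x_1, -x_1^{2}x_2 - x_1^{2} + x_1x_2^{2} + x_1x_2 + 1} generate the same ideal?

No, the ideals differ.

For a fixed monomial order, each ideal has a unique reduced Gröbner basis; comparing bases decides equality.
Buchberger on the first generating set:
f_1 = -x_1^{2}x_2 - x_2, LT = x_1^{2}x_2.
f_2 = x_1^{2} - x_1x_2^{2} - x_1x_2 + x_1 - x_2, LT = x_1^{2}.

S(f_1,f_2): lcm = x_1^{2}x_2. S = x_1x_2^{3} + x_1x_2^{2} - x_1x_2 + x_2^{2} + x_2.
  reduce S modulo (f_1, f_2):
  remainder x_1x_2^{3} + x_1x_2^{2} - x_1x_2 + x_2^{2} + x_2 ≠ 0; add g_3 = x_1x_2^{3} + x_1x_2^{2} - x_1x_2 + x_2^{2} + x_2 to the basis.

S(f_1,g_3): lcm = x_1^{2}x_2^{3}. S = -x_1^{2}x_2^{2} + x_1^{2}x_2 - x_1x_2^{2} - x_1x_2 + x_2^{3}.
  reduce S modulo (f_1, f_2, g_3):
  remainder -x_1x_2^{2} - x_1x_2 + x_2^{3} + x_2^{2} - x_2 ≠ 0; add g_4 = -x_1x_2^{2} - x_1x_2 + x_2^{3} + x_2^{2} - x_2 to the basis.

S(g_3,g_4): lcm = x_1x_2^{3}. S = -x_1x_2 + x_2^{4} + x_2^{3} + x_2.
  reduce S modulo (f_1, f_2, g_3, g_4):
  remainder -x_1x_2 + x_2^{4} + x_2^{3} + x_2 ≠ 0; add g_5 = -x_1x_2 + x_2^{4} + x_2^{3} + x_2 to the basis.

S(g_3,g_5): lcm = x_1x_2^{3}. S = x_1x_2^{2} - x_1x_2 + x_2^{6} + x_2^{5} + x_2^{3} + x_2^{2} + x_2.
  reduce S modulo (f_1, f_2, g_3, g_4, g_5):
  remainder x_2^{6} + x_2^{5} + x_2^{4} - x_2^{2} + x_2 ≠ 0; add g_6 = x_2^{6} + x_2^{5} + x_2^{4} - x_2^{2} + x_2 to the basis.

S(g_4,g_5): lcm = x_1x_2^{2}. S = x_1x_2 + x_2^{5} + x_2^{4} - x_2^{3} + x_2.
  reduce S modulo (f_1, f_2, g_3, g_4, g_5, g_6):
  remainder x_2^{5} - x_2^{4} - x_2 ≠ 0; add g_7 = x_2^{5} - x_2^{4} - x_2 to the basis.

The other S-polynomials (S(f_2,g_3), S(f_1,g_4), S(f_2,g_4), S(f_1,g_5), S(f_2,g_5), S(f_1,g_6), S(f_2,g_6), S(g_3,g_6), S(g_4,g_6), S(g_5,g_6), S(f_1,g_7), S(f_2,g_7), S(g_3,g_7), S(g_4,g_7), S(g_5,g_7), S(g_6,g_7)) all reduce to 0 modulo the current basis, so we have a Gröbner basis.
Inter-reduce: drop elements whose leading term is divisible by another's, tail-reduce, and make monic.
Reduced Gröbner basis: {x_1^{2} + x_1 - x_2^{3} - x_2^{2}, x_1x_2 - x_2^{4} - x_2^{3} - x_2, x_2^{5} - x_2^{4} - x_2}.

Buchberger on the second generating set:
h_1 = x_1^{2}x_2 + x_1^{2} - x_1x_2^{2} - x_1x_2 + x_1, LT = x_1^{2}x_2.
h_2 = -x_1^{2}x_2 - x_1^{2} + x_1x_2^{2} + x_1x_2 + 1, LT = x_1^{2}x_2.

S(h_1,h_2): lcm = x_1^{2}x_2. S = x_1 + 1.
  reduce S modulo (h_1, h_2):
  remainder x_1 + 1 ≠ 0; add k_3 = x_1 + 1 to the basis.

S(h_1,k_3): lcm = x_1^{2}x_2. S = x_1^{2} - x_1x_2^{2} + x_1x_2 + x_1.
  reduce S modulo (h_1, h_2, k_3):
  remainder x_2^{2} - x_2 ≠ 0; add k_4 = x_2^{2} - x_2 to the basis.

The other S-polynomials (S(h_2,k_3), S(h_1,k_4), S(h_2,k_4), S(k_3,k_4)) all reduce to 0 modulo the current basis, so we have a Gröbner basis.
Inter-reduce: drop elements whose leading term is divisible by another's, tail-reduce, and make monic.
Reduced Gröbner basis: {x_1 + 1, x_2^{2} - x_2}.

These differ, so the ideals are not equal.
The choice of monomial ordering does not affect the verdict — as long as both bases are computed under the same ordering, their equality decides ideal equality.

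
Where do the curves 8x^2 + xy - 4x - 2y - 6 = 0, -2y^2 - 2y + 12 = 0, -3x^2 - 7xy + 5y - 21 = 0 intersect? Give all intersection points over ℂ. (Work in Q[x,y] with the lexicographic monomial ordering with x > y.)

{(-1, 2)}

Compute a lex Gröbner basis by Buchberger's algorithm.
f_1 = 8x^2 + xy - 4x - 2y - 6, LT = x^2.
f_2 = -2y^2 - 2y + 12, LT = y^2.
f_3 = -3x^2 - 7xy + 5y - 21, LT = x^2.

S(f_1,f_3): lcm = x^2. S = -53/24xy - 1/2x + 17/12y - 31/4.
  leading term xy: no divisor's leading term divides it; move -53/24xy to the remainder.
  leading term x: no divisor's leading term divides it; move -1/2x to the remainder.
  leading term y: no divisor's leading term divides it; move 17/12y to the remainder.
  leading term 1: no divisor's leading term divides it; move -31/4 to the remainder.
  remainder -53/24xy - 1/2x + 17/12y - 31/4 ≠ 0; add h_4 = -53/24xy - 1/2x + 17/12y - 31/4 to the basis.

S(f_1,h_4): lcm = x^2y. S = -12/53x^2 + 1/8xy^2 + 15/106xy - 186/53x - 1/4y^2 - 3/4y.
  leading term x^2: subtract (-3/106)·f_1 from -12/53x^2 + 1/8xy^2 + 15/106xy - 186/53x - 1/4y^2 - 3/4y → 1/8xy^2 + 9/53xy - 192/53x - 1/4y^2 - 171/212y - 9/53
  leading term xy^2: subtract (-1/16x)·f_2 from 1/8xy^2 + 9/53xy - 192/53x - 1/4y^2 - 171/212y - 9/53 → 19/424xy - 609/212x - 1/4y^2 - 171/212y - 9/53
  leading term xy: subtract (-57/2809)·h_4 from 19/424xy - 609/212x - 1/4y^2 - 171/212y - 9/53 → -32391/11236x - 1/4y^2 - 2185/2809y - 3675/11236
  leading term x: no divisor's leading term divides it; move -32391/11236x to the remainder.
  leading term y^2: subtract (1/8)·f_2 from -1/4y^2 - 2185/2809y - 3675/11236 → -5931/11236y - 20529/11236
  leading term y: no divisor's leading term divides it; move -5931/11236y to the remainder.
  leading term 1: no divisor's leading term divides it; move -20529/11236 to the remainder.
  remainder -32391/11236x - 5931/11236y - 20529/11236 ≠ 0; add h_5 = -32391/11236x - 5931/11236y - 20529/11236 to the basis.

S(f_2,h_4): lcm = xy^2. S = 41/53xy - 6x + 34/53y^2 - 186/53y.
  leading term xy: subtract (-984/2809)·h_4 from 41/53xy - 6x + 34/53y^2 - 186/53y → -17346/2809x + 34/53y^2 - 8464/2809y - 7626/2809
  leading term x: subtract (392/183)·h_5 from -17346/2809x + 34/53y^2 - 8464/2809y - 7626/2809 → 34/53y^2 - 6086/3233y + 3876/3233
  leading term y^2: subtract (-17/53)·f_2 from 34/53y^2 - 6086/3233y + 3876/3233 → -8160/3233y + 16320/3233
  leading term y: no divisor's leading term divides it; move -8160/3233y to the remainder.
  leading term 1: no divisor's leading term divides it; move 16320/3233 to the remainder.
  remainder -8160/3233y + 16320/3233 ≠ 0; add h_6 = -8160/3233y + 16320/3233 to the basis.

The other S-polynomials (S(f_1,f_2), S(f_2,f_3), S(f_3,h_4), S(f_1,h_5), S(f_2,h_5), S(f_3,h_5), S(h_4,h_5), S(f_1,h_6), S(f_2,h_6), S(f_3,h_6), S(h_4,h_6), S(h_5,h_6)) all reduce to 0 modulo the current basis, so we have a Gröbner basis.
Inter-reduce: drop elements whose leading term is divisible by another's, tail-reduce, and make monic.
Reduced Gröbner basis: {x + 1, y - 2}.

A lex Gröbner basis eliminates variables successively. Here y - 2 depends only on y, with roots {2}; lifting each root through the earlier basis elements recovers the full solutions.
  y = 2: the earlier basis element becomes x + 1 = 0, giving x = -1 — point (-1, 2).
Check: every point annihilates each of the original generators.
A lex Gröbner basis triangularizes the system, enabling back-substitution.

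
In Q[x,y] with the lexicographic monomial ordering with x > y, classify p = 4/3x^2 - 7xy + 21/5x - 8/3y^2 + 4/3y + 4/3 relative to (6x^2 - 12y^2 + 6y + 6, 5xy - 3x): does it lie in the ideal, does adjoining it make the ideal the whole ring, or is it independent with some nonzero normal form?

First compute the reduced Gröbner basis of I by Buchberger's algorithm.
f_1 = 6x^2 - 12y^2 + 6y + 6, LT = x^2.
f_2 = 5xy - 3x, LT = xy.

S(f_1,f_2): lcm = x^2y. S = 3/5x^2 - 2y^3 + y^2 + y.
  leading term x^2: subtract (1/10)·f_1 from 3/5x^2 - 2y^3 + y^2 + y → -2y^3 + 11/5y^2 + 2/5y - 3/5
  leading term y^3: no divisor's leading term divides it; move -2y^3 to the remainder.
  leading term y^2: no divisor's leading term divides it; move 11/5y^2 to the remainder.
  leading term y: no divisor's leading term divides it; move 2/5y to the remainder.
  leading term 1: no divisor's leading term divides it; move -3/5 to the remainder.
  remainder -2y^3 + 11/5y^2 + 2/5y - 3/5 ≠ 0; add h_3 = -2y^3 + 11/5y^2 + 2/5y - 3/5 to the basis.

The other S-polynomials (S(f_1,h_3), S(f_2,h_3)) all reduce to 0 modulo the current basis, so we have a Gröbner basis.
Inter-reduce: drop elements whose leading term is divisible by another's, tail-reduce, and make monic.
Reduced Gröbner basis: {x^2 - 2y^2 + y + 1, xy - 3/5x, y^3 - 11/10y^2 - 1/5y + 3/10}.
Label its elements g_1 = x^2 - 2y^2 + y + 1, g_2 = xy - 3/5x, g_3 = y^3 - 11/10y^2 - 1/5y + 3/10.

Reduce p = 4/3x^2 - 7xy + 21/5x - 8/3y^2 + 4/3y + 4/3 modulo G:
  leading term x^2: subtract (4/3)·g_1 from 4/3x^2 - 7xy + 21/5x - 8/3y^2 + 4/3y + 4/3 → -7xy + 21/5x
  leading term xy: subtract (-7)·g_2 from -7xy + 21/5x → 0
  normal form = 0.
Since the normal form is 0, p ∈ I.

4/3x^2 - 7xy + 21/5x - 8/3y^2 + 4/3y + 4/3 lies in I (it reduces to 0).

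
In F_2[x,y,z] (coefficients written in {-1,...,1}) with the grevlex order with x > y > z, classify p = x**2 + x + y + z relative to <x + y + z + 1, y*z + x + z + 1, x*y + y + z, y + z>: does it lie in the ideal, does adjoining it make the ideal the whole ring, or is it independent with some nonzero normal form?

x**2 + x + y + z lies in I (it reduces to 0).

First compute the reduced Gröbner basis of I by Buchberger's algorithm.
f_1 = x + y + z + 1, LT = x.
f_2 = y*z + x + z + 1, LT = y*z.
f_3 = x*y + y + z, LT = x*y.
f_4 = y + z, LT = y.

S(f_1,f_2): leading monomials are coprime, so the S-polynomial reduces to 0 (Buchberger's first criterion).
S(f_1,f_3): lcm = x*y. S = y**2 + y*z + z.
  leading term y**2: subtract (y)·f_4 from y**2 + y*z + z → z
  leading term z: no divisor's leading term divides it; move z to the remainder.
  remainder z ≠ 0; add h_5 = z to the basis.

S(f_1,f_4): leading monomials are coprime, so the S-polynomial reduces to 0 (Buchberger's first criterion).
S(f_2,f_3): lcm = x*y*z. S = x**2 + x*z + y*z + z**2 + x.
  leading term x**2: subtract (x)·f_1 from x**2 + x*z + y*z + z**2 + x → x*y + y*z + z**2
  leading term x*y: subtract (y)·f_1 from x*y + y*z + z**2 → y**2 + z**2 + y
  leading term y**2: subtract (y)·f_4 from y**2 + z**2 + y → y*z + z**2 + y
  leading term y*z: subtract (1)·f_2 from y*z + z**2 + y → z**2 + x + y + z + 1
  leading term z**2: subtract (z)·h_5 from z**2 + x + y + z + 1 → x + y + z + 1
  leading term x: subtract (1)·f_1 from x + y + z + 1 → 0
  remainder 0.

S(f_2,f_4): lcm = y*z. S = z**2 + x + z + 1.
  leading term z**2: subtract (z)·h_5 from z**2 + x + z + 1 → x + z + 1
  leading term x: subtract (1)·f_1 from x + z + 1 → y
  leading term y: subtract (1)·f_4 from y → z
  leading term z: subtract (1)·h_5 from z → 0
  remainder 0.

S(f_3,f_4): lcm = x*y. S = x*z + y + z.
  leading term x*z: subtract (z)·f_1 from x*z + y + z → y*z + z**2 + y
  leading term y*z: subtract (1)·f_2 from y*z + z**2 + y → z**2 + x + y + z + 1
  leading term z**2: subtract (z)·h_5 from z**2 + x + y + z + 1 → x + y + z + 1
  leading term x: subtract (1)·f_1 from x + y + z + 1 → 0
  remainder 0.

S(f_1,h_5): leading monomials are coprime, so the S-polynomial reduces to 0 (Buchberger's first criterion).
S(f_2,h_5): lcm = y*z. S = x + z + 1.
  leading term x: subtract (1)·f_1 from x + z + 1 → y
  leading term y: subtract (1)·f_4 from y → z
  leading term z: subtract (1)·h_5 from z → 0
  remainder 0.

S(f_3,h_5): leading monomials are coprime, so the S-polynomial reduces to 0 (Buchberger's first criterion).
S(f_4,h_5): leading monomials are coprime, so the S-polynomial reduces to 0 (Buchberger's first criterion).
Every S-polynomial of the final basis reduces to 0, so we have a Gröbner basis.
Inter-reduce: drop elements whose leading term is divisible by another's, tail-reduce, and make monic.
Reduced Gröbner basis: {x + 1, y, z}.
Label its elements g_1 = x + 1, g_2 = y, g_3 = z.

Reduce p = x**2 + x + y + z modulo G:
  leading term x**2: subtract (x)·g_1 from x**2 + x + y + z → y + z
  leading term y: subtract (1)·g_2 from y + z → z
  leading term z: subtract (1)·g_3 from z → 0
  normal form = 0.
Since the normal form is 0, p ∈ I.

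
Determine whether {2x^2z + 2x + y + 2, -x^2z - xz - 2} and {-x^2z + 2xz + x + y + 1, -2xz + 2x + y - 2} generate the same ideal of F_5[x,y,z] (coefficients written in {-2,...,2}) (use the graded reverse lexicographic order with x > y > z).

For a fixed monomial order, each ideal has a unique reduced Gröbner basis; comparing bases decides equality.
Buchberger on the first generating set:
f_1 = 2x^2z + 2x + y + 2, LT = x^2z.
f_2 = -x^2z - xz - 2, LT = x^2z.

S(f_1,f_2): lcm = x^2z. S = -xz + x - 2y - 1.
  leading term xz: no divisor's leading term divides it; move -xz to the remainder.
  leading term x: no divisor's leading term divides it; move x to the remainder.
  leading term y: no divisor's leading term divides it; move -2y to the remainder.
  leading term 1: no divisor's leading term divides it; move -1 to the remainder.
  remainder -xz + x - 2y - 1 ≠ 0; add g_3 = -xz + x - 2y - 1 to the basis.

S(f_1,g_3): lcm = x^2z. S = x^2 - 2xy - 2y + 1.
  leading term x^2: no divisor's leading term divides it; move x^2 to the remainder.
  leading term xy: no divisor's leading term divides it; move -2xy to the remainder.
  leading term y: no divisor's leading term divides it; move -2y to the remainder.
  leading term 1: no divisor's leading term divides it; move 1 to the remainder.
  remainder x^2 - 2xy - 2y + 1 ≠ 0; add g_4 = x^2 - 2xy - 2y + 1 to the basis.

S(f_1,g_4): lcm = x^2z. S = 2xyz + 2yz + x - 2y - z + 1.
  leading term xyz: subtract (-2y)·g_3 from 2xyz + 2yz + x - 2y - z + 1 → 2xy + y^2 + 2yz + x + y - z + 1
  leading term xy: no divisor's leading term divides it; move 2xy to the remainder.
  leading term y^2: no divisor's leading term divides it; move y^2 to the remainder.
  leading term yz: no divisor's leading term divides it; move 2yz to the remainder.
  leading term x: no divisor's leading term divides it; move x to the remainder.
  leading term y: no divisor's leading term divides it; move y to the remainder.
  leading term z: no divisor's leading term divides it; move -z to the remainder.
  leading term 1: no divisor's leading term divides it; move 1 to the remainder.
  remainder 2xy + y^2 + 2yz + x + y - z + 1 ≠ 0; add g_5 = 2xy + y^2 + 2yz + x + y - z + 1 to the basis.

S(g_3,g_5): lcm = xyz. S = 2y^2z - yz^2 - xy + 2y^2 + 2xz + 2yz - 2z^2 + y + 2z.
  leading term y^2z: no divisor's leading term divides it; move 2y^2z to the remainder.
  leading term yz^2: no divisor's leading term divides it; move -yz^2 to the remainder.
  leading term xy: subtract (2)·g_5 from -xy + 2y^2 + 2xz + 2yz - 2z^2 + y + 2z → 2xz - 2yz - 2z^2 - 2x - y - z - 2
  leading term xz: subtract (-2)·g_3 from 2xz - 2yz - 2z^2 - 2x - y - z - 2 → -2yz - 2z^2 - z + 1
  leading term yz: no divisor's leading term divides it; move -2yz to the remainder.
  leading term z^2: no divisor's leading term divides it; move -2z^2 to the remainder.
  leading term z: no divisor's leading term divides it; move -z to the remainder.
  leading term 1: no divisor's leading term divides it; move 1 to the remainder.
  remainder 2y^2z - yz^2 - 2yz - 2z^2 - z + 1 ≠ 0; add g_6 = 2y^2z - yz^2 - 2yz - 2z^2 - z + 1 to the basis.

The other S-polynomials (S(f_2,g_3), S(f_2,g_4), S(g_3,g_4), S(f_1,g_5), S(f_2,g_5), S(g_4,g_5), S(f_1,g_6), S(f_2,g_6), S(g_3,g_6), S(g_4,g_6), S(g_5,g_6)) all reduce to 0 modulo the current basis, so we have a Gröbner basis.
Inter-reduce: drop elements whose leading term is divisible by another's, tail-reduce, and make monic.
Reduced Gröbner basis: {y^2z + 2yz^2 - yz - z^2 + 2z - 2, x^2 + y^2 + 2yz + x - y - z + 2, xy - 2y^2 + yz - 2x - 2y + 2z - 2, xz - x + 2y + 1}.

Buchberger on the second generating set:
h_1 = -x^2z + 2xz + x + y + 1, LT = x^2z.
h_2 = -2xz + 2x + y - 2, LT = xz.

S(h_1,h_2): lcm = x^2z. S = x^2 - 2xy - 2xz - 2x - y - 1.
  leading term x^2: no divisor's leading term divides it; move x^2 to the remainder.
  leading term xy: no divisor's leading term divides it; move -2xy to the remainder.
  leading term xz: subtract (1)·h_2 from -2xz - 2x - y - 1 → x - 2y + 1
  leading term x: no divisor's leading term divides it; move x to the remainder.
  leading term y: no divisor's leading term divides it; move -2y to the remainder.
  leading term 1: no divisor's leading term divides it; move 1 to the remainder.
  remainder x^2 - 2xy + x - 2y + 1 ≠ 0; add k_3 = x^2 - 2xy + x - 2y + 1 to the basis.

S(h_1,k_3): lcm = x^2z. S = 2xyz + 2xz + 2yz - x - y - z - 1.
  leading term xyz: subtract (-y)·h_2 from 2xyz + 2xz + 2yz - x - y - z - 1 → 2xy + y^2 + 2xz + 2yz - x + 2y - z - 1
  leading term xy: no divisor's leading term divides it; move 2xy to the remainder.
  leading term y^2: no divisor's leading term divides it; move y^2 to the remainder.
  leading term xz: subtract (-1)·h_2 from 2xz + 2yz - x + 2y - z - 1 → 2yz + x - 2y - z + 2
  leading term yz: no divisor's leading term divides it; move 2yz to the remainder.
  leading term x: no divisor's leading term divides it; move x to the remainder.
  leading term y: no divisor's leading term divides it; move -2y to the remainder.
  leading term z: no divisor's leading term divides it; move -z to the remainder.
  leading term 1: no divisor's leading term divides it; move 2 to the remainder.
  remainder 2xy + y^2 + 2yz + x - 2y - z + 2 ≠ 0; add k_4 = 2xy + y^2 + 2yz + x - 2y - z + 2 to the basis.

S(h_2,k_4): lcm = xyz. S = 2y^2z - yz^2 - xy + 2y^2 + 2xz + yz - 2z^2 + y - z.
  leading term y^2z: no divisor's leading term divides it; move 2y^2z to the remainder.
  leading term yz^2: no divisor's leading term divides it; move -yz^2 to the remainder.
  leading term xy: subtract (2)·k_4 from -xy + 2y^2 + 2xz + yz - 2z^2 + y - z → 2xz + 2yz - 2z^2 - 2x + z + 1
  leading term xz: subtract (-1)·h_2 from 2xz + 2yz - 2z^2 - 2x + z + 1 → 2yz - 2z^2 + y + z - 1
  leading term yz: no divisor's leading term divides it; move 2yz to the remainder.
  leading term z^2: no divisor's leading term divides it; move -2z^2 to the remainder.
  leading term y: no divisor's leading term divides it; move y to the remainder.
  leading term z: no divisor's leading term divides it; move z to the remainder.
  leading term 1: no divisor's leading term divides it; move -1 to the remainder.
  remainder 2y^2z - yz^2 + 2yz - 2z^2 + y + z - 1 ≠ 0; add k_5 = 2y^2z - yz^2 + 2yz - 2z^2 + y + z - 1 to the basis.

The other S-polynomials (S(h_2,k_3), S(h_1,k_4), S(k_3,k_4), S(h_1,k_5), S(h_2,k_5), S(k_3,k_5), S(k_4,k_5)) all reduce to 0 modulo the current basis, so we have a Gröbner basis.
Inter-reduce: drop elements whose leading term is divisible by another's, tail-reduce, and make monic.
Reduced Gröbner basis: {y^2z + 2yz^2 + yz - z^2 - 2y - 2z + 2, x^2 + y^2 + 2yz + 2x + y - z - 2, xy - 2y^2 + yz - 2x - y + 2z + 1, xz - x + 2y + 1}.

Since the reduced bases disagree, the two ideals are not the same.

No, the ideals differ.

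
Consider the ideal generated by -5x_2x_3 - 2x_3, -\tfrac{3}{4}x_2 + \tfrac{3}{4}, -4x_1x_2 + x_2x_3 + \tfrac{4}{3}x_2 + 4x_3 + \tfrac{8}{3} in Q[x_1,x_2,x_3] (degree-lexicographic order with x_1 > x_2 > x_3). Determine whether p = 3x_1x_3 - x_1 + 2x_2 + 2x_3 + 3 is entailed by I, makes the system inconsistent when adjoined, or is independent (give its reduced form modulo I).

Adjoining 3x_1x_3 - x_1 + 2x_2 + 2x_3 + 3 makes the ideal the whole ring: the system is inconsistent.

First compute the reduced Gröbner basis of I by Buchberger's algorithm.
f_1 = -5x_2x_3 - 2x_3, LT = x_2x_3.
f_2 = -\tfrac{3}{4}x_2 + \tfrac{3}{4}, LT = x_2.
f_3 = -4x_1x_2 + x_2x_3 + \tfrac{4}{3}x_2 + 4x_3 + \tfrac{8}{3}, LT = x_1x_2.

S(f_1,f_2): lcm = x_2x_3. S = \tfrac{7}{5}x_3.
  reduce S modulo (f_1, f_2, f_3):
  remainder \tfrac{7}{5}x_3 ≠ 0; add h_4 = \tfrac{7}{5}x_3 to the basis.

S(f_2,f_3): lcm = x_1x_2. S = \tfrac{1}{4}x_2x_3 - x_1 + \tfrac{1}{3}x_2 + x_3 + \tfrac{2}{3}.
  reduce S modulo (f_1, f_2, f_3, h_4):
  remainder -x_1 + 1 ≠ 0; add h_5 = -x_1 + 1 to the basis.

The other S-polynomials (S(f_1,f_3), S(f_1,h_4), S(f_2,h_4), S(f_3,h_4), S(f_1,h_5), S(f_2,h_5), S(f_3,h_5), S(h_4,h_5)) all reduce to 0 modulo the current basis, so we have a Gröbner basis.
Inter-reduce: drop elements whose leading term is divisible by another's, tail-reduce, and make monic.
Reduced Gröbner basis: {x_1 - 1, x_2 - 1, x_3}.
Label its elements g_1 = x_1 - 1, g_2 = x_2 - 1, g_3 = x_3.

Reduce p = 3x_1x_3 - x_1 + 2x_2 + 2x_3 + 3 modulo G:
  leading term x_1x_3: subtract (3x_3)·g_1 from 3x_1x_3 - x_1 + 2x_2 + 2x_3 + 3 → -x_1 + 2x_2 + 5x_3 + 3
  leading term x_1: subtract (-1)·g_1 from -x_1 + 2x_2 + 5x_3 + 3 → 2x_2 + 5x_3 + 2
  leading term x_2: subtract (2)·g_2 from 2x_2 + 5x_3 + 2 → 5x_3 + 4
  leading term x_3: subtract (5)·g_3 from 5x_3 + 4 → 4
  leading term 1: no divisor's leading term divides it; move 4 to the remainder.
  normal form = 4.
The normal form is nonzero, so p ∉ I. Since p minus its normal form lies in I, I + (p) = I + (r) where r = 4; decide whether this ideal is the whole ring.
Here r = 4 is a nonzero constant, hence a unit: 1 ∈ I + (p), the Gröbner basis of I + (p) is {1}, and the enlarged system has no common solution — adjoining p is inconsistent.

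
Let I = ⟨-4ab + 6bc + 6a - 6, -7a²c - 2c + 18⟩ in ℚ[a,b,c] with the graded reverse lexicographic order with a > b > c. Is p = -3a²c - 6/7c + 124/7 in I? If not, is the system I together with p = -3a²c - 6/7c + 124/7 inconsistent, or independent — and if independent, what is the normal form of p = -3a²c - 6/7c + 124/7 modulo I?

First compute the reduced Gröbner basis of I by Buchberger's algorithm.
f_1 = -4ab + 6bc + 6a - 6, LT = ab.
f_2 = -7a²c - 2c + 18, LT = a²c.

S(f_1,f_2): lcm = a²bc. S = -3/2abc² - 3/2a²c + 3/2ac - 2/7bc + 18/7b.
  reduce S modulo (f_1, f_2):
  remainder -9/4bc³ - 9/4ac² + 3/2ac - 2/7bc + 9/4c² + 18/7b + 3/7c - 27/7 ≠ 0; add h_3 = -9/4bc³ - 9/4ac² + 3/2ac - 2/7bc + 9/4c² + 18/7b + 3/7c - 27/7 to the basis.

The other S-polynomials (S(f_1,h_3), S(f_2,h_3)) all reduce to 0 modulo the current basis, so we have a Gröbner basis.
Inter-reduce: drop elements whose leading term is divisible by another's, tail-reduce, and make monic.
Reduced Gröbner basis: {bc³ + ac² - ⅔ac + 8/63bc - c² - 8/7b - 4/21c + 12/7, a²c + 2/7c - 18/7, ab - 3/2bc - 3/2a + 3/2}.
Label its elements g_1 = bc³ + ac² - ⅔ac + 8/63bc - c² - 8/7b - 4/21c + 12/7, g_2 = a²c + 2/7c - 18/7, g_3 = ab - 3/2bc - 3/2a + 3/2.

Reduce p = -3a²c - 6/7c + 124/7 modulo G:
  leading term a²c: subtract (-3)·g_2 from -3a²c - 6/7c + 124/7 → 10
  leading term 1: no divisor's leading term divides it; move 10 to the remainder.
  normal form = 10.
The normal form is nonzero, so p ∉ I. Since p minus its normal form lies in I, I + (p) = I + (r) where r = 10; decide whether this ideal is the whole ring.
Here r = 10 is a nonzero constant, hence a unit: 1 ∈ I + (p), the Gröbner basis of I + (p) is {1}, and the enlarged system has no common solution — adjoining p is inconsistent.

Adjoining -3a²c - 6/7c + 124/7 makes the ideal the whole ring: the system is inconsistent.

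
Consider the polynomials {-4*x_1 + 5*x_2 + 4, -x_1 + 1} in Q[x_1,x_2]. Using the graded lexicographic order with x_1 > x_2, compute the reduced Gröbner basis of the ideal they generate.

f_1 = -4*x_1 + 5*x_2 + 4, LT = x_1.
f_2 = -x_1 + 1, LT = x_1.

S(f_1,f_2): lcm = x_1. S = -5/4*x_2.
  leading term x_2: no divisor's leading term divides it; move -5/4*x_2 to the remainder.
  remainder -5/4*x_2 ≠ 0; add g_3 = -5/4*x_2 to the basis.

The other S-polynomials (S(f_1,g_3), S(f_2,g_3)) all reduce to 0 modulo the current basis, so we have a Gröbner basis.
Inter-reduce: drop elements whose leading term is divisible by another's, tail-reduce, and make monic.

G = {x_1 - 1, x_2}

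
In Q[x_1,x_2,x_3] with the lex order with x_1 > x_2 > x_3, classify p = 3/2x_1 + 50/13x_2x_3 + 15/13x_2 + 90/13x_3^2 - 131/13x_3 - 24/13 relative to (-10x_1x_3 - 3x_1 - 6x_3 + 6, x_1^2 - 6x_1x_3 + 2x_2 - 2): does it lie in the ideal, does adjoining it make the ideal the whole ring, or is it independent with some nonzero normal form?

3/2x_1 + 50/13x_2x_3 + 15/13x_2 + 90/13x_3^2 - 131/13x_3 - 24/13 lies in I (it reduces to 0).

First compute the reduced Gröbner basis of I by Buchberger's algorithm.
f_1 = -10x_1x_3 - 3x_1 - 6x_3 + 6, LT = x_1x_3.
f_2 = x_1^2 - 6x_1x_3 + 2x_2 - 2, LT = x_1^2.

S(f_1,f_2): lcm = x_1^2x_3. S = 3/10x_1^2 + 6x_1x_3^2 + 3/5x_1x_3 - 3/5x_1 - 2x_2x_3 + 2x_3.
  leading term x_1^2: subtract (3/10)·f_2 from 3/10x_1^2 + 6x_1x_3^2 + 3/5x_1x_3 - 3/5x_1 - 2x_2x_3 + 2x_3 → 6x_1x_3^2 + 12/5x_1x_3 - 3/5x_1 - 2x_2x_3 - 3/5x_2 + 2x_3 + 3/5
  leading term x_1x_3^2: subtract (-3/5x_3)·f_1 from 6x_1x_3^2 + 12/5x_1x_3 - 3/5x_1 - 2x_2x_3 - 3/5x_2 + 2x_3 + 3/5 → 3/5x_1x_3 - 3/5x_1 - 2x_2x_3 - 3/5x_2 - 18/5x_3^2 + 28/5x_3 + 3/5
  leading term x_1x_3: subtract (-3/50)·f_1 from 3/5x_1x_3 - 3/5x_1 - 2x_2x_3 - 3/5x_2 - 18/5x_3^2 + 28/5x_3 + 3/5 → -39/50x_1 - 2x_2x_3 - 3/5x_2 - 18/5x_3^2 + 131/25x_3 + 24/25
  leading term x_1: no divisor's leading term divides it; move -39/50x_1 to the remainder.
  leading term x_2x_3: no divisor's leading term divides it; move -2x_2x_3 to the remainder.
  leading term x_2: no divisor's leading term divides it; move -3/5x_2 to the remainder.
  leading term x_3^2: no divisor's leading term divides it; move -18/5x_3^2 to the remainder.
  leading term x_3: no divisor's leading term divides it; move 131/25x_3 to the remainder.
  leading term 1: no divisor's leading term divides it; move 24/25 to the remainder.
  remainder -39/50x_1 - 2x_2x_3 - 3/5x_2 - 18/5x_3^2 + 131/25x_3 + 24/25 ≠ 0; add h_3 = -39/50x_1 - 2x_2x_3 - 3/5x_2 - 18/5x_3^2 + 131/25x_3 + 24/25 to the basis.

S(f_1,h_3): lcm = x_1x_3. S = 3/10x_1 - 100/39x_2x_3^2 - 10/13x_2x_3 - 60/13x_3^3 + 262/39x_3^2 + 119/65x_3 - 3/5.
  leading term x_1: subtract (-5/13)·h_3 from 3/10x_1 - 100/39x_2x_3^2 - 10/13x_2x_3 - 60/13x_3^3 + 262/39x_3^2 + 119/65x_3 - 3/5 → -100/39x_2x_3^2 - 20/13x_2x_3 - 3/13x_2 - 60/13x_3^3 + 16/3x_3^2 + 50/13x_3 - 3/13
  leading term x_2x_3^2: no divisor's leading term divides it; move -100/39x_2x_3^2 to the remainder.
  leading term x_2x_3: no divisor's leading term divides it; move -20/13x_2x_3 to the remainder.
  leading term x_2: no divisor's leading term divides it; move -3/13x_2 to the remainder.
  leading term x_3^3: no divisor's leading term divides it; move -60/13x_3^3 to the remainder.
  leading term x_3^2: no divisor's leading term divides it; move 16/3x_3^2 to the remainder.
  leading term x_3: no divisor's leading term divides it; move 50/13x_3 to the remainder.
  leading term 1: no divisor's leading term divides it; move -3/13 to the remainder.
  remainder -100/39x_2x_3^2 - 20/13x_2x_3 - 3/13x_2 - 60/13x_3^3 + 16/3x_3^2 + 50/13x_3 - 3/13 ≠ 0; add h_4 = -100/39x_2x_3^2 - 20/13x_2x_3 - 3/13x_2 - 60/13x_3^3 + 16/3x_3^2 + 50/13x_3 - 3/13 to the basis.

S(f_2,h_3): lcm = x_1^2. S = -100/39x_1x_2x_3 - 10/13x_1x_2 - 60/13x_1x_3^2 + 28/39x_1x_3 + 16/13x_1 + 2x_2 - 2.
  leading term x_1x_2x_3: subtract (10/39x_2)·f_1 from -100/39x_1x_2x_3 - 10/13x_1x_2 - 60/13x_1x_3^2 + 28/39x_1x_3 + 16/13x_1 + 2x_2 - 2 → -60/13x_1x_3^2 + 28/39x_1x_3 + 16/13x_1 + 20/13x_2x_3 + 6/13x_2 - 2
  leading term x_1x_3^2: subtract (6/13x_3)·f_1 from -60/13x_1x_3^2 + 28/39x_1x_3 + 16/13x_1 + 20/13x_2x_3 + 6/13x_2 - 2 → 82/39x_1x_3 + 16/13x_1 + 20/13x_2x_3 + 6/13x_2 + 36/13x_3^2 - 36/13x_3 - 2
  leading term x_1x_3: subtract (-41/195)·f_1 from 82/39x_1x_3 + 16/13x_1 + 20/13x_2x_3 + 6/13x_2 + 36/13x_3^2 - 36/13x_3 - 2 → 3/5x_1 + 20/13x_2x_3 + 6/13x_2 + 36/13x_3^2 - 262/65x_3 - 48/65
  leading term x_1: subtract (-10/13)·h_3 from 3/5x_1 + 20/13x_2x_3 + 6/13x_2 + 36/13x_3^2 - 262/65x_3 - 48/65 → 0
  remainder 0.

S(f_1,h_4): lcm = x_1x_2x_3^2. S = -3/10x_1x_2x_3 - 9/100x_1x_2 - 9/5x_1x_3^3 + 52/25x_1x_3^2 + 3/2x_1x_3 - 9/100x_1 + 3/5x_2x_3^2 - 3/5x_2x_3.
  leading term x_1x_2x_3: subtract (3/100x_2)·f_1 from -3/10x_1x_2x_3 - 9/100x_1x_2 - 9/5x_1x_3^3 + 52/25x_1x_3^2 + 3/2x_1x_3 - 9/100x_1 + 3/5x_2x_3^2 - 3/5x_2x_3 → -9/5x_1x_3^3 + 52/25x_1x_3^2 + 3/2x_1x_3 - 9/100x_1 + 3/5x_2x_3^2 - 21/50x_2x_3 - 9/50x_2
  leading term x_1x_3^3: subtract (9/50x_3^2)·f_1 from -9/5x_1x_3^3 + 52/25x_1x_3^2 + 3/2x_1x_3 - 9/100x_1 + 3/5x_2x_3^2 - 21/50x_2x_3 - 9/50x_2 → 131/50x_1x_3^2 + 3/2x_1x_3 - 9/100x_1 + 3/5x_2x_3^2 - 21/50x_2x_3 - 9/50x_2 + 27/25x_3^3 - 27/25x_3^2
  leading term x_1x_3^2: subtract (-131/500x_3)·f_1 from 131/50x_1x_3^2 + 3/2x_1x_3 - 9/100x_1 + 3/5x_2x_3^2 - 21/50x_2x_3 - 9/50x_2 + 27/25x_3^3 - 27/25x_3^2 → 357/500x_1x_3 - 9/100x_1 + 3/5x_2x_3^2 - 21/50x_2x_3 - 9/50x_2 + 27/25x_3^3 - 663/250x_3^2 + 393/250x_3
  leading term x_1x_3: subtract (-357/5000)·f_1 from 357/500x_1x_3 - 9/100x_1 + 3/5x_2x_3^2 - 21/50x_2x_3 - 9/50x_2 + 27/25x_3^3 - 663/250x_3^2 + 393/250x_3 → -1521/5000x_1 + 3/5x_2x_3^2 - 21/50x_2x_3 - 9/50x_2 + 27/25x_3^3 - 663/250x_3^2 + 2859/2500x_3 + 1071/2500
  leading term x_1: subtract (39/100)·h_3 from -1521/5000x_1 + 3/5x_2x_3^2 - 21/50x_2x_3 - 9/50x_2 + 27/25x_3^3 - 663/250x_3^2 + 2859/2500x_3 + 1071/2500 → 3/5x_2x_3^2 + 9/25x_2x_3 + 27/500x_2 + 27/25x_3^3 - 156/125x_3^2 - 9/10x_3 + 27/500
  leading term x_2x_3^2: subtract (-117/500)·h_4 from 3/5x_2x_3^2 + 9/25x_2x_3 + 27/500x_2 + 27/25x_3^3 - 156/125x_3^2 - 9/10x_3 + 27/500 → 0
  remainder 0.

S(f_2,h_4): leading monomials are coprime, so the S-polynomial reduces to 0 (Buchberger's first criterion).
S(h_3,h_4): leading monomials are coprime, so the S-polynomial reduces to 0 (Buchberger's first criterion).
Every S-polynomial of the final basis reduces to 0, so we have a Gröbner basis.
Inter-reduce: drop elements whose leading term is divisible by another's, tail-reduce, and make monic.
Reduced Gröbner basis: {x_1 + 100/39x_2x_3 + 10/13x_2 + 60/13x_3^2 - 262/39x_3 - 16/13, x_2x_3^2 + 3/5x_2x_3 + 9/100x_2 + 9/5x_3^3 - 52/25x_3^2 - 3/2x_3 + 9/100}.
Label its elements g_1 = x_1 + 100/39x_2x_3 + 10/13x_2 + 60/13x_3^2 - 262/39x_3 - 16/13, g_2 = x_2x_3^2 + 3/5x_2x_3 + 9/100x_2 + 9/5x_3^3 - 52/25x_3^2 - 3/2x_3 + 9/100.

Reduce p = 3/2x_1 + 50/13x_2x_3 + 15/13x_2 + 90/13x_3^2 - 131/13x_3 - 24/13 modulo G:
  leading term x_1: subtract (3/2)·g_1 from 3/2x_1 + 50/13x_2x_3 + 15/13x_2 + 90/13x_3^2 - 131/13x_3 - 24/13 → 0
  normal form = 0.
Since the normal form is 0, p ∈ I.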